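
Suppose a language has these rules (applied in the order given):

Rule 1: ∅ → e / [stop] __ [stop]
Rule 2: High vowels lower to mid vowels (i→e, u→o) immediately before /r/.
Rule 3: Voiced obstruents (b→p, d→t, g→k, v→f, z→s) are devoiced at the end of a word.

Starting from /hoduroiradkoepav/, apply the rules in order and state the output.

hodoroeradekoepaf

Rule 1 (stop-cluster e-epenthesis): /d/ and /k/ form a stop–stop cluster, so [e] is inserted between them. /hoduroiradkoepav/ → hoduroiradekoepav.
Rule 2 (pre-rhotic lowering): /u/ is a high vowel immediately before /r/, so it lowers to [o]. /i/ is a high vowel immediately before /r/, so it lowers to [e]. /hoduroiradekoepav/ → hodoroeradekoepav.
Rule 3 (final devoicing): /v/ is a voiced obstruent in word-final position, so it devoices to [f]. /hodoroeradekoepav/ → hodoroeradekoepaf.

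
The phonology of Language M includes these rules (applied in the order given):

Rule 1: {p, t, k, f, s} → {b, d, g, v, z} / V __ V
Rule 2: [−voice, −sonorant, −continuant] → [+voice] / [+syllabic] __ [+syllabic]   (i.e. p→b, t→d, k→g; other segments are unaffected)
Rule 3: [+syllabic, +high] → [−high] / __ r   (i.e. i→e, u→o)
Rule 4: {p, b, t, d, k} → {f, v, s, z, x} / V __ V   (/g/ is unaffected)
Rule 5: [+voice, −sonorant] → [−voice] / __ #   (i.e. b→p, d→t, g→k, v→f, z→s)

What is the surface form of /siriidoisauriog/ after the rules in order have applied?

Rule 1 (intervocalic voicing): /s/ is a voiceless obstruent between vowels /i/ and /a/, so it voices to [z]. /siriidoisauriog/ → siriidoizauriog.
Rule 2 (intervocalic voicing): no segment meets the environment; /siriidoizauriog/ is unchanged.
Rule 3 (pre-rhotic lowering): /i/ is a high vowel immediately before /r/, so it lowers to [e]. /u/ is a high vowel immediately before /r/, so it lowers to [o]. /siriidoizauriog/ → seriidoizaoriog.
Rule 4 (intervocalic spirantization): /d/ is a stop between vowels /i/ and /o/, so it spirantizes to the fricative [z]. /seriidoizaoriog/ → seriizoizaoriog.
Rule 5 (final devoicing): /g/ is a voiced obstruent in word-final position, so it devoices to [k]. /seriizoizaoriog/ → seriizoizaoriok.

seriizoizaoriok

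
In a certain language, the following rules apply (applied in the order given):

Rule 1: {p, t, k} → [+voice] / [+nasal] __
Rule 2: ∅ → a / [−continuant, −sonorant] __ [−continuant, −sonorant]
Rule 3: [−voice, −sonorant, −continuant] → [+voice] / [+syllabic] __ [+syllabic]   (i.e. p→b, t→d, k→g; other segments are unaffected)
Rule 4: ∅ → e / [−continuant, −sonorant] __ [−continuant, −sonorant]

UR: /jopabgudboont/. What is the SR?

Rule 1 (post-nasal voicing): /t/ is a voiceless stop immediately after the nasal /n/, so it voices to [d]. /jopabgudboont/ → jopabgudboond.
Rule 2 (stop-cluster a-epenthesis): /b/ and /g/ form a stop–stop cluster, so [a] is inserted between them. /d/ and /b/ form a stop–stop cluster, so [a] is inserted between them. /jopabgudboond/ → jopabagudaboond.
Rule 3 (intervocalic voicing): /p/ is a voiceless stop between vowels /o/ and /a/, so it voices to [b]. /jopabagudaboond/ → jobabagudaboond.
Rule 4 (stop-cluster e-epenthesis): no segment meets the environment; /jobabagudaboond/ is unchanged.

jobabagudaboond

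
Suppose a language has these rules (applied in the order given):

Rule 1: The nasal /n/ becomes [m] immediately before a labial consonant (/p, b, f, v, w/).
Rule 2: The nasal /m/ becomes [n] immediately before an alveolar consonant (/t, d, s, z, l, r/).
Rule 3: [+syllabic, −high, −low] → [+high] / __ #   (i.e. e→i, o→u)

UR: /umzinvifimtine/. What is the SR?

Rule 1 (nasal place assimilation): /n/ precedes the labial consonant /v/, so it assimilates in place to [m]. /umzinvifimtine/ → umzimvifimtine.
Rule 2 (nasal place assimilation): /m/ precedes the alveolar consonant /z/, so it assimilates in place to [n]. /m/ precedes the alveolar consonant /t/, so it assimilates in place to [n]. /umzimvifimtine/ → unzimvifintine.
Rule 3 (final vowel raising): /e/ is a mid vowel in word-final position, so it raises to [i]. /unzimvifintine/ → unzimvifintini.

unzimvifintini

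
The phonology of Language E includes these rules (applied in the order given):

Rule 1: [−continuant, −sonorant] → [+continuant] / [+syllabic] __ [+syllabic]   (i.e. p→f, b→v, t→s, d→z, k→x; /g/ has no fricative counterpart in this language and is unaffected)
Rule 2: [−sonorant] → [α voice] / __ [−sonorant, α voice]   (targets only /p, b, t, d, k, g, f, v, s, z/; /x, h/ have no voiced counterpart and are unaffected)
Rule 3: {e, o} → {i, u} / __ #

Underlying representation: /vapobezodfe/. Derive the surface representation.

Rule 1 (intervocalic spirantization): /p/ is a stop between vowels /a/ and /o/, so it spirantizes to the fricative [f]. /b/ is a stop between vowels /o/ and /e/, so it spirantizes to the fricative [v]. /vapobezodfe/ → vafovezodfe.
Rule 2 (regressive voicing assimilation): /d/ precedes the voiceless obstruent /f/, so it devoices to [t] by assimilation. /vafovezodfe/ → vafovezotfe.
Rule 3 (final vowel raising): /e/ is a mid vowel in word-final position, so it raises to [i]. /vafovezotfe/ → vafovezotfi.

vafovezotfi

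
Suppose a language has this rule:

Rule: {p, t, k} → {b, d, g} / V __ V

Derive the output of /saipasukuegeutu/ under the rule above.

/p/ is a voiceless stop between vowels /i/ and /a/, so it voices to [b].
/k/ is a voiceless stop between vowels /u/ and /u/, so it voices to [g].
/t/ is a voiceless stop between vowels /u/ and /u/, so it voices to [d].
Surface form: [saibasuguegeudu].

saibasuguegeudu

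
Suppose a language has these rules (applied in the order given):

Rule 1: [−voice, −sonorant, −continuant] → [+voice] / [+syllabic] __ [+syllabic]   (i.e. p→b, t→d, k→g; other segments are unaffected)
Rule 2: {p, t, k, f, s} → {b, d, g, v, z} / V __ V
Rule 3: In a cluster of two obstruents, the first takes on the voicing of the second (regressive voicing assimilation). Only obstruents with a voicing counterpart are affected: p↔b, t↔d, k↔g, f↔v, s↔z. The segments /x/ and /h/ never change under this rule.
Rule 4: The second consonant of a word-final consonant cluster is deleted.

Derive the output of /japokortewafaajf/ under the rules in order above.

Rule 1 (intervocalic voicing): /p/ is a voiceless stop between vowels /a/ and /o/, so it voices to [b]. /k/ is a voiceless stop between vowels /o/ and /o/, so it voices to [g]. /japokortewafaajf/ → jabogortewafaajf.
Rule 2 (intervocalic voicing): /f/ is a voiceless obstruent between vowels /a/ and /a/, so it voices to [v]. /jabogortewafaajf/ → jabogortewavaajf.
Rule 3 (regressive voicing assimilation): no segment meets the environment; /jabogortewavaajf/ is unchanged.
Rule 4 (final cluster simplification): /f/ is the second consonant of a word-final cluster /jf/, so it deletes. /jabogortewavaajf/ → jabogortewavaaj.

jabogortewavaaj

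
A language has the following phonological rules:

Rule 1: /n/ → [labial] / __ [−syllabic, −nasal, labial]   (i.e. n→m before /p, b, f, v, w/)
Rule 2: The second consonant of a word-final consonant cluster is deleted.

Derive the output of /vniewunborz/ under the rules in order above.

vniewumbor

Rule 1 (nasal place assimilation): /n/ precedes the labial consonant /b/, so it assimilates in place to [m]. /vniewunborz/ → vniewumborz.
Rule 2 (final cluster simplification): /z/ is the second consonant of a word-final cluster /rz/, so it deletes. /vniewumborz/ → vniewumbor.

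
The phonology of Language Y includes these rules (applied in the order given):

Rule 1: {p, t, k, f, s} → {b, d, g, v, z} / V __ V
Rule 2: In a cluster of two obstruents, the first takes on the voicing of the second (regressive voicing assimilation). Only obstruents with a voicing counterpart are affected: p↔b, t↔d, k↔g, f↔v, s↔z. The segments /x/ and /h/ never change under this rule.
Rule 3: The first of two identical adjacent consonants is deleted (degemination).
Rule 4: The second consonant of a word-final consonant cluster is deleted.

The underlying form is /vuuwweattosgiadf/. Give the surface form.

Rule 1 (intervocalic voicing): no segment meets the environment; /vuuwweattosgiadf/ is unchanged.
Rule 2 (regressive voicing assimilation): /s/ precedes the voiced obstruent /g/, so it voices to [z] by assimilation. /d/ precedes the voiceless obstruent /f/, so it devoices to [t] by assimilation. /vuuwweattosgiadf/ → vuuwweattozgiatf.
Rule 3 (degemination): /ww/ is a geminate; the first /w/ deletes. /tt/ is a geminate; the first /t/ deletes. /vuuwweattozgiatf/ → vuuweatozgiatf.
Rule 4 (final cluster simplification): /f/ is the second consonant of a word-final cluster /tf/, so it deletes. /vuuweatozgiatf/ → vuuweatozgiat.

vuuweatozgiat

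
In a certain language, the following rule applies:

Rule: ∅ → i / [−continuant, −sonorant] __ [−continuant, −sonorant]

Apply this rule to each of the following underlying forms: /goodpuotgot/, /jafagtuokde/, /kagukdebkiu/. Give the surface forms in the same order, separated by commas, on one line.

goodipuotigot, jafagituokide, kagukidebikiu

/goodpuotgot/: /d/ and /p/ form a stop–stop cluster, so [i] is inserted between them. /t/ and /g/ form a stop–stop cluster, so [i] is inserted between them. → [goodipuotigot].
/jafagtuokde/: /g/ and /t/ form a stop–stop cluster, so [i] is inserted between them. /k/ and /d/ form a stop–stop cluster, so [i] is inserted between them. → [jafagituokide].
/kagukdebkiu/: /k/ and /d/ form a stop–stop cluster, so [i] is inserted between them. /b/ and /k/ form a stop–stop cluster, so [i] is inserted between them. → [kagukidebikiu].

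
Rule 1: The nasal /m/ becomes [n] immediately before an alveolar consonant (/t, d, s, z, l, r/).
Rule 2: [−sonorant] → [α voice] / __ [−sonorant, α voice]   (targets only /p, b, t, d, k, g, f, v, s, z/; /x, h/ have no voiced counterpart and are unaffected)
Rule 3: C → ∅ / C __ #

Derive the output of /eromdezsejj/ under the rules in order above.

Rule 1 (nasal place assimilation): /m/ precedes the alveolar consonant /d/, so it assimilates in place to [n]. /eromdezsejj/ → erondezsejj.
Rule 2 (regressive voicing assimilation): /z/ precedes the voiceless obstruent /s/, so it devoices to [s] by assimilation. /erondezsejj/ → erondessejj.
Rule 3 (final cluster simplification): /j/ is the second consonant of a word-final cluster /jj/, so it deletes. /erondessejj/ → erondessej.

erondessej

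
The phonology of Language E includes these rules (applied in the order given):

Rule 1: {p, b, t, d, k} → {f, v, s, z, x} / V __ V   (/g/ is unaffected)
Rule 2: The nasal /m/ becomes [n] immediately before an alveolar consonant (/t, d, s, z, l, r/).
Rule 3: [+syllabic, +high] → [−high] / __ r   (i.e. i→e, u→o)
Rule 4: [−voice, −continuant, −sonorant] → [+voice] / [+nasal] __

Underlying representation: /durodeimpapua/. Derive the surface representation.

dorozeimbafua

Rule 1 (intervocalic spirantization): /d/ is a stop between vowels /o/ and /e/, so it spirantizes to the fricative [z]. /p/ is a stop between vowels /a/ and /u/, so it spirantizes to the fricative [f]. /durodeimpapua/ → durozeimpafua.
Rule 2 (nasal place assimilation): no segment meets the environment; /durozeimpafua/ is unchanged.
Rule 3 (pre-rhotic lowering): /u/ is a high vowel immediately before /r/, so it lowers to [o]. /durozeimpafua/ → dorozeimpafua.
Rule 4 (post-nasal voicing): /p/ is a voiceless stop immediately after the nasal /m/, so it voices to [b]. /dorozeimpafua/ → dorozeimbafua.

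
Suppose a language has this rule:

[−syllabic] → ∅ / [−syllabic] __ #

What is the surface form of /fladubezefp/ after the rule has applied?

fladubezef

/p/ is the second consonant of a word-final cluster /fp/, so it deletes.
The other instances of /f/, /l/, /d/, /b/, /z/ do not occur in the required environment and remain unchanged.
Surface form: [fladubezef].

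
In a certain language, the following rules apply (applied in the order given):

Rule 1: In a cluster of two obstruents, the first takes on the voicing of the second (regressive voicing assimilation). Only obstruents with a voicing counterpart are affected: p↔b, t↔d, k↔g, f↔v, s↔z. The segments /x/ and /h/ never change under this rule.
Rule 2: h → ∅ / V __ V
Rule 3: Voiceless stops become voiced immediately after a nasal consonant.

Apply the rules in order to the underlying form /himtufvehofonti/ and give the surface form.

Rule 1 (regressive voicing assimilation): /f/ precedes the voiced obstruent /v/, so it voices to [v] by assimilation. /himtufvehofonti/ → himtuvvehofonti.
Rule 2 (intervocalic h-deletion): /h/ occurs between vowels /e/ and /o/, so it deletes. /himtuvvehofonti/ → himtuvveofonti.
Rule 3 (post-nasal voicing): /t/ is a voiceless stop immediately after the nasal /m/, so it voices to [d]. /t/ is a voiceless stop immediately after the nasal /n/, so it voices to [d]. /himtuvveofonti/ → himduvveofondi.

himduvveofondi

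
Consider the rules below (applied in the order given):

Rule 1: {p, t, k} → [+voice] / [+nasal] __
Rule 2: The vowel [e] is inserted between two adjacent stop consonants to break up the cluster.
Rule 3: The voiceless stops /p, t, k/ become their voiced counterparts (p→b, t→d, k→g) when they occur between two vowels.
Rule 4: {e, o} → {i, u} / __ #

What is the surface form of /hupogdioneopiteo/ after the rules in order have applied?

hubogedioneobideu

Rule 1 (post-nasal voicing): no segment meets the environment; /hupogdioneopiteo/ is unchanged.
Rule 2 (stop-cluster e-epenthesis): /g/ and /d/ form a stop–stop cluster, so [e] is inserted between them. /hupogdioneopiteo/ → hupogedioneopiteo.
Rule 3 (intervocalic voicing): /p/ is a voiceless stop between vowels /u/ and /o/, so it voices to [b]. /p/ is a voiceless stop between vowels /o/ and /i/, so it voices to [b]. /t/ is a voiceless stop between vowels /i/ and /e/, so it voices to [d]. /hupogedioneopiteo/ → hubogedioneobideo.
Rule 4 (final vowel raising): /o/ is a mid vowel in word-final position, so it raises to [u]. /hubogedioneobideo/ → hubogedioneobideu.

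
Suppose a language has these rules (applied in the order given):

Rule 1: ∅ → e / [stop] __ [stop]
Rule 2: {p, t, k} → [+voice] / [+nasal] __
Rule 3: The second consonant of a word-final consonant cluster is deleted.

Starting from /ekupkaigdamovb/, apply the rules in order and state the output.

ekupekaigedamov

Rule 1 (stop-cluster e-epenthesis): /p/ and /k/ form a stop–stop cluster, so [e] is inserted between them. /g/ and /d/ form a stop–stop cluster, so [e] is inserted between them. /ekupkaigdamovb/ → ekupekaigedamovb.
Rule 2 (post-nasal voicing): no segment meets the environment; /ekupekaigedamovb/ is unchanged.
Rule 3 (final cluster simplification): /b/ is the second consonant of a word-final cluster /vb/, so it deletes. /ekupekaigedamovb/ → ekupekaigedamov.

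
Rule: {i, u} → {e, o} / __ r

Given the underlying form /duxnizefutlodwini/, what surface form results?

duxnizefutlodwini

No segment of /duxnizefutlodwini/ meets the structural description of the rule, so the form surfaces unchanged.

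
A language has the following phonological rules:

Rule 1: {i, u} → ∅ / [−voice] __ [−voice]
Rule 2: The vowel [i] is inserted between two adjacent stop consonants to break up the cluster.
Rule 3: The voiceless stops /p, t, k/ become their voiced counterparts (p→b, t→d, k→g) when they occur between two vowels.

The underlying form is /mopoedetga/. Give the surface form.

moboedediga

Rule 1 (high vowel syncope): no segment meets the environment; /mopoedetga/ is unchanged.
Rule 2 (stop-cluster i-epenthesis): /t/ and /g/ form a stop–stop cluster, so [i] is inserted between them. /mopoedetga/ → mopoedetiga.
Rule 3 (intervocalic voicing): /p/ is a voiceless stop between vowels /o/ and /o/, so it voices to [b]. /t/ is a voiceless stop between vowels /e/ and /i/, so it voices to [d]. /mopoedetiga/ → moboedediga.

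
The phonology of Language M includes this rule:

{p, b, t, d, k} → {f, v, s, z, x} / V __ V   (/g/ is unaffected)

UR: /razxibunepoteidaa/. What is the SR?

/b/ is a stop between vowels /i/ and /u/, so it spirantizes to the fricative [v].
/p/ is a stop between vowels /e/ and /o/, so it spirantizes to the fricative [f].
/t/ is a stop between vowels /o/ and /e/, so it spirantizes to the fricative [s].
/d/ is a stop between vowels /i/ and /a/, so it spirantizes to the fricative [z].
Surface form: [razxivunefoseizaa].

razxivunefoseizaa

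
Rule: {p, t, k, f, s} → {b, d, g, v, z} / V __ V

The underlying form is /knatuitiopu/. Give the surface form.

knaduidiobu

Scanning /knatuitiopu/: /k/ at position 1 is not in the conditioning environment; /t/ is a voiceless obstruent between vowels /a/ and /u/, so it voices to [d]; /t/ is a voiceless obstruent between vowels /i/ and /i/, so it voices to [d]; /p/ is a voiceless obstruent between vowels /o/ and /u/, so it voices to [b].
Result: [knaduidiobu].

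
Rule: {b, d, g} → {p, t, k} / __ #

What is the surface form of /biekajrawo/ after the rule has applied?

biekajrawo

No segment of /biekajrawo/ meets the structural description of the rule, so the form surfaces unchanged.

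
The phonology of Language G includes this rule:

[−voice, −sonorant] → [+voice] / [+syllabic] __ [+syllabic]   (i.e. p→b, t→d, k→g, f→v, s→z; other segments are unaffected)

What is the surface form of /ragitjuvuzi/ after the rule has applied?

No segment of /ragitjuvuzi/ meets the structural description of the rule, so the form surfaces unchanged.

ragitjuvuzi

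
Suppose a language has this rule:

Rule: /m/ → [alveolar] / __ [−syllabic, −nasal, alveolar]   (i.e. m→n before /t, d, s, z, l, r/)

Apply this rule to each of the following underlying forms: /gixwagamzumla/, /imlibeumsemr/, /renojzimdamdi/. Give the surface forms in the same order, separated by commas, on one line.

gixwaganzunla, inlibeunsenr, renojzindandi

/gixwagamzumla/: /m/ precedes the alveolar consonant /z/, so it assimilates in place to [n]. /m/ precedes the alveolar consonant /l/, so it assimilates in place to [n]. → [gixwaganzunla].
/imlibeumsemr/: /m/ precedes the alveolar consonant /l/, so it assimilates in place to [n]. /m/ precedes the alveolar consonant /s/, so it assimilates in place to [n]. /m/ precedes the alveolar consonant /r/, so it assimilates in place to [n]. → [inlibeunsenr].
/renojzimdamdi/: /m/ precedes the alveolar consonant /d/, so it assimilates in place to [n]. /m/ precedes the alveolar consonant /d/, so it assimilates in place to [n]. → [renojzindandi].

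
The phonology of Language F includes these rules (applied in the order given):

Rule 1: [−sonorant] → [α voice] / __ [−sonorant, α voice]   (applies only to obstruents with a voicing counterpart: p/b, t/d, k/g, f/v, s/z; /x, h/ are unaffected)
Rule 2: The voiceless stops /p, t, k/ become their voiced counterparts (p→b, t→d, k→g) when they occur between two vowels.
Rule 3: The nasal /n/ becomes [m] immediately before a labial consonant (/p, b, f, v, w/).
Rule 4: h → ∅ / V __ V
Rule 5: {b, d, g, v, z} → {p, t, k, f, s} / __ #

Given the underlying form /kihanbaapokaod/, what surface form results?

Rule 1 (regressive voicing assimilation): no segment meets the environment; /kihanbaapokaod/ is unchanged.
Rule 2 (intervocalic voicing): /p/ is a voiceless stop between vowels /a/ and /o/, so it voices to [b]. /k/ is a voiceless stop between vowels /o/ and /a/, so it voices to [g]. /kihanbaapokaod/ → kihanbaabogaod.
Rule 3 (nasal place assimilation): /n/ precedes the labial consonant /b/, so it assimilates in place to [m]. /kihanbaabogaod/ → kihambaabogaod.
Rule 4 (intervocalic h-deletion): /h/ occurs between vowels /i/ and /a/, so it deletes. /kihambaabogaod/ → kiambaabogaod.
Rule 5 (final devoicing): /d/ is a voiced obstruent in word-final position, so it devoices to [t]. /kiambaabogaod/ → kiambaabogaot.

kiambaabogaot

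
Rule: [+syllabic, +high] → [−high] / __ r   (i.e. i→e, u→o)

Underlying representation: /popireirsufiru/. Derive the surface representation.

popereersuferu

/i/ is a high vowel immediately before /r/, so it lowers to [e].
/i/ is a high vowel immediately before /r/, so it lowers to [e].
/i/ is a high vowel immediately before /r/, so it lowers to [e].
The other instances of /u/ do not occur in the required environment and remain unchanged.
Surface form: [popereersuferu].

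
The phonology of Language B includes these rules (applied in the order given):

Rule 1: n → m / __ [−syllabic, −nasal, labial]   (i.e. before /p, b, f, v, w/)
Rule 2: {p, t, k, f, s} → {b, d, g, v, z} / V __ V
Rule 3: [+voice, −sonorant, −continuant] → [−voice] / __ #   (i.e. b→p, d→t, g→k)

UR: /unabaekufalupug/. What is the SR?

Rule 1 (nasal place assimilation): no segment meets the environment; /unabaekufalupug/ is unchanged.
Rule 2 (intervocalic voicing): /k/ is a voiceless obstruent between vowels /e/ and /u/, so it voices to [g]. /f/ is a voiceless obstruent between vowels /u/ and /a/, so it voices to [v]. /p/ is a voiceless obstruent between vowels /u/ and /u/, so it voices to [b]. /unabaekufalupug/ → unabaeguvalubug.
Rule 3 (final devoicing): /g/ is a voiced stop in word-final position, so it devoices to [k]. /unabaeguvalubug/ → unabaeguvalubuk.

unabaeguvalubuk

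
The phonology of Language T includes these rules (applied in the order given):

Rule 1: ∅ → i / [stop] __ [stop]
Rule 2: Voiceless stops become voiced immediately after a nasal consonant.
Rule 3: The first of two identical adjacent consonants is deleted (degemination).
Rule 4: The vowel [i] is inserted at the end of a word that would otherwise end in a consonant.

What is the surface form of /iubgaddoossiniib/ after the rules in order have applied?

Rule 1 (stop-cluster i-epenthesis): /b/ and /g/ form a stop–stop cluster, so [i] is inserted between them. /d/ and /d/ form a stop–stop cluster, so [i] is inserted between them. /iubgaddoossiniib/ → iubigadidoossiniib.
Rule 2 (post-nasal voicing): no segment meets the environment; /iubigadidoossiniib/ is unchanged.
Rule 3 (degemination): /ss/ is a geminate; the first /s/ deletes. /iubigadidoossiniib/ → iubigadidoosiniib.
Rule 4 (final i-epenthesis): the form ends in the consonant /b/, so [i] is inserted word-finally. /iubigadidoosiniib/ → iubigadidoosiniibi.

iubigadidoosiniibi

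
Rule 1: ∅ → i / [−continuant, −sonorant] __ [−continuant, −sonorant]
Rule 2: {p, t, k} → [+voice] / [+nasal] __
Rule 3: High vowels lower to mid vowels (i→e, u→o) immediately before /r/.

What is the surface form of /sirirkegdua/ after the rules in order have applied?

Rule 1 (stop-cluster i-epenthesis): /g/ and /d/ form a stop–stop cluster, so [i] is inserted between them. /sirirkegdua/ → sirirkegidua.
Rule 2 (post-nasal voicing): no segment meets the environment; /sirirkegidua/ is unchanged.
Rule 3 (pre-rhotic lowering): /i/ is a high vowel immediately before /r/, so it lowers to [e]. /i/ is a high vowel immediately before /r/, so it lowers to [e]. /sirirkegidua/ → sererkegidua.

sererkegidua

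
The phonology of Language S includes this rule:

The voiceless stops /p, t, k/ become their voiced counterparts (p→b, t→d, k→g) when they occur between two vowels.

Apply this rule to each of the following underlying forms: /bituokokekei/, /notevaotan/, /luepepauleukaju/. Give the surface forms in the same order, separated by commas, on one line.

/bituokokekei/: /t/ is a voiceless stop between vowels /i/ and /u/, so it voices to [d]. /k/ is a voiceless stop between vowels /o/ and /o/, so it voices to [g]. /k/ is a voiceless stop between vowels /o/ and /e/, so it voices to [g]. /k/ is a voiceless stop between vowels /e/ and /e/, so it voices to [g]. → [biduogogegei].
/notevaotan/: /t/ is a voiceless stop between vowels /o/ and /e/, so it voices to [d]. /t/ is a voiceless stop between vowels /o/ and /a/, so it voices to [d]. → [nodevaodan].
/luepepauleukaju/: /p/ is a voiceless stop between vowels /e/ and /e/, so it voices to [b]. /p/ is a voiceless stop between vowels /e/ and /a/, so it voices to [b]. /k/ is a voiceless stop between vowels /u/ and /a/, so it voices to [g]. → [luebebauleugaju].

biduogogegei, nodevaodan, luebebauleugaju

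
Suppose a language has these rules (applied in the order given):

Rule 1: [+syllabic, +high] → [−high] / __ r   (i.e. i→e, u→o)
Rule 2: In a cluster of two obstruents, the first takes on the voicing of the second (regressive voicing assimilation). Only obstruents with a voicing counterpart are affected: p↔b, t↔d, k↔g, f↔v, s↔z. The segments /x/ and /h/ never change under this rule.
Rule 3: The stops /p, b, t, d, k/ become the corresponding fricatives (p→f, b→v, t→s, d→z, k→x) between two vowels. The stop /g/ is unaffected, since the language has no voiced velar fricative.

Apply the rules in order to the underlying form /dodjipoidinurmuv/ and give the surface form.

dodjifoizinormuv

Rule 1 (pre-rhotic lowering): /u/ is a high vowel immediately before /r/, so it lowers to [o]. /dodjipoidinurmuv/ → dodjipoidinormuv.
Rule 2 (regressive voicing assimilation): no segment meets the environment; /dodjipoidinormuv/ is unchanged.
Rule 3 (intervocalic spirantization): /p/ is a stop between vowels /i/ and /o/, so it spirantizes to the fricative [f]. /d/ is a stop between vowels /i/ and /i/, so it spirantizes to the fricative [z]. /dodjipoidinormuv/ → dodjifoizinormuv.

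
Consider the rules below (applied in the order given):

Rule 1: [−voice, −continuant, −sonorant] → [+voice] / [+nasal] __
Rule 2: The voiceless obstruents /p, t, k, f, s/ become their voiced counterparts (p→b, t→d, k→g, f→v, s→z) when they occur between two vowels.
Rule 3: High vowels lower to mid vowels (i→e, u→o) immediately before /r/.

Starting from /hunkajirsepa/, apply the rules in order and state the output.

Rule 1 (post-nasal voicing): /k/ is a voiceless stop immediately after the nasal /n/, so it voices to [g]. /hunkajirsepa/ → hungajirsepa.
Rule 2 (intervocalic voicing): /p/ is a voiceless obstruent between vowels /e/ and /a/, so it voices to [b]. /hungajirsepa/ → hungajirseba.
Rule 3 (pre-rhotic lowering): /i/ is a high vowel immediately before /r/, so it lowers to [e]. /hungajirseba/ → hungajerseba.

hungajerseba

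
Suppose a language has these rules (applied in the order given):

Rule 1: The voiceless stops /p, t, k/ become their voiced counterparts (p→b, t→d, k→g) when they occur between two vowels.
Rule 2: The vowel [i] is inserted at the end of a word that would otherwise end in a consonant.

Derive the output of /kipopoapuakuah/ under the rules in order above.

kiboboabuaguahi

Rule 1 (intervocalic voicing): /p/ is a voiceless stop between vowels /i/ and /o/, so it voices to [b]. /p/ is a voiceless stop between vowels /o/ and /o/, so it voices to [b]. /p/ is a voiceless stop between vowels /a/ and /u/, so it voices to [b]. /k/ is a voiceless stop between vowels /a/ and /u/, so it voices to [g]. /kipopoapuakuah/ → kiboboabuaguah.
Rule 2 (final i-epenthesis): the form ends in the consonant /h/, so [i] is inserted word-finally. /kiboboabuaguah/ → kiboboabuaguahi.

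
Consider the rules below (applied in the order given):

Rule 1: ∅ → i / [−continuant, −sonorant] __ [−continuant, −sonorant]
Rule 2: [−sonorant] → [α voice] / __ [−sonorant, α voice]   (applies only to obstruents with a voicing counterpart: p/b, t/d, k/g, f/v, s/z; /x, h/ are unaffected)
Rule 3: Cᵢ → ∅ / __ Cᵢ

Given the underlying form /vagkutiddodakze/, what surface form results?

vagikutididodagze

Rule 1 (stop-cluster i-epenthesis): /g/ and /k/ form a stop–stop cluster, so [i] is inserted between them. /d/ and /d/ form a stop–stop cluster, so [i] is inserted between them. /vagkutiddodakze/ → vagikutididodakze.
Rule 2 (regressive voicing assimilation): /k/ precedes the voiced obstruent /z/, so it voices to [g] by assimilation. /vagikutididodakze/ → vagikutididodagze.
Rule 3 (degemination): no segment meets the environment; /vagikutididodagze/ is unchanged.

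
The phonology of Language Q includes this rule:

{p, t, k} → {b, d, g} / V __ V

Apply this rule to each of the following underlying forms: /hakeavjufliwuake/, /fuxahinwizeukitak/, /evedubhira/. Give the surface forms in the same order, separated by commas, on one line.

hageavjufliwuage, fuxahinwizeugidak, evedubhira

/hakeavjufliwuake/: /k/ is a voiceless stop between vowels /a/ and /e/, so it voices to [g]. /k/ is a voiceless stop between vowels /a/ and /e/, so it voices to [g]. → [hageavjufliwuage].
/fuxahinwizeukitak/: /k/ is a voiceless stop between vowels /u/ and /i/, so it voices to [g]. /t/ is a voiceless stop between vowels /i/ and /a/, so it voices to [d]. → [fuxahinwizeugidak].
/evedubhira/: the rule's environment is not met; surfaces unchanged as [evedubhira].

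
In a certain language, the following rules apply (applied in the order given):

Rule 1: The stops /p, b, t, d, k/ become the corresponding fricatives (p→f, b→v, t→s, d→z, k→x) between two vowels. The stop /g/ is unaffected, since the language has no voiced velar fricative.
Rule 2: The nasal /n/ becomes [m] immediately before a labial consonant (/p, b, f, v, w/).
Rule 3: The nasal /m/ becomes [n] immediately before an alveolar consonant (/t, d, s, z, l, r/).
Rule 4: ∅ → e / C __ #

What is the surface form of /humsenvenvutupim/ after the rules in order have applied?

hunsemvemvusufime

Rule 1 (intervocalic spirantization): /t/ is a stop between vowels /u/ and /u/, so it spirantizes to the fricative [s]. /p/ is a stop between vowels /u/ and /i/, so it spirantizes to the fricative [f]. /humsenvenvutupim/ → humsenvenvusufim.
Rule 2 (nasal place assimilation): /n/ precedes the labial consonant /v/, so it assimilates in place to [m]. /n/ precedes the labial consonant /v/, so it assimilates in place to [m]. /humsenvenvusufim/ → humsemvemvusufim.
Rule 3 (nasal place assimilation): /m/ precedes the alveolar consonant /s/, so it assimilates in place to [n]. /humsemvemvusufim/ → hunsemvemvusufim.
Rule 4 (final e-epenthesis): the form ends in the consonant /m/, so [e] is inserted word-finally. /hunsemvemvusufim/ → hunsemvemvusufime.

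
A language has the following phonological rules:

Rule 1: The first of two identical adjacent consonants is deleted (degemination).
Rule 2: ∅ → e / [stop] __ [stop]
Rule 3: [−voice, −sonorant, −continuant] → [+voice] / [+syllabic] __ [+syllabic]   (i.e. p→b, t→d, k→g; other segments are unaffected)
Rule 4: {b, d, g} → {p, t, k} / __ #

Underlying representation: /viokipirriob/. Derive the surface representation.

viogibiriop

Rule 1 (degemination): /rr/ is a geminate; the first /r/ deletes. /viokipirriob/ → viokipiriob.
Rule 2 (stop-cluster e-epenthesis): no segment meets the environment; /viokipiriob/ is unchanged.
Rule 3 (intervocalic voicing): /k/ is a voiceless stop between vowels /o/ and /i/, so it voices to [g]. /p/ is a voiceless stop between vowels /i/ and /i/, so it voices to [b]. /viokipiriob/ → viogibiriob.
Rule 4 (final devoicing): /b/ is a voiced stop in word-final position, so it devoices to [p]. /viogibiriob/ → viogibiriop.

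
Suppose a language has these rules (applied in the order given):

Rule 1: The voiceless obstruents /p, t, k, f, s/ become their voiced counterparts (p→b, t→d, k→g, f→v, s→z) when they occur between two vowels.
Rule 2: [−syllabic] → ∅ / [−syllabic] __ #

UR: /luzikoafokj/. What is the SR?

luzigoavok

Rule 1 (intervocalic voicing): /k/ is a voiceless obstruent between vowels /i/ and /o/, so it voices to [g]. /f/ is a voiceless obstruent between vowels /a/ and /o/, so it voices to [v]. /luzikoafokj/ → luzigoavokj.
Rule 2 (final cluster simplification): /j/ is the second consonant of a word-final cluster /kj/, so it deletes. /luzigoavokj/ → luzigoavok.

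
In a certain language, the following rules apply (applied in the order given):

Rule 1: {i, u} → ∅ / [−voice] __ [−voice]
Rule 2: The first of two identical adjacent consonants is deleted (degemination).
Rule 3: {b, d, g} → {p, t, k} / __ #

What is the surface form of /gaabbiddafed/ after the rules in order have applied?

gaabidafet

Rule 1 (high vowel syncope): no segment meets the environment; /gaabbiddafed/ is unchanged.
Rule 2 (degemination): /bb/ is a geminate; the first /b/ deletes. /dd/ is a geminate; the first /d/ deletes. /gaabbiddafed/ → gaabidafed.
Rule 3 (final devoicing): /d/ is a voiced stop in word-final position, so it devoices to [t]. /gaabidafed/ → gaabidafet.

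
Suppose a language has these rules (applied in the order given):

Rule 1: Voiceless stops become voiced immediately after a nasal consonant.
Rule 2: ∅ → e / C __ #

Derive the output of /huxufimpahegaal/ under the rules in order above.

huxufimbahegaale

Rule 1 (post-nasal voicing): /p/ is a voiceless stop immediately after the nasal /m/, so it voices to [b]. /huxufimpahegaal/ → huxufimbahegaal.
Rule 2 (final e-epenthesis): the form ends in the consonant /l/, so [e] is inserted word-finally. /huxufimbahegaal/ → huxufimbahegaale.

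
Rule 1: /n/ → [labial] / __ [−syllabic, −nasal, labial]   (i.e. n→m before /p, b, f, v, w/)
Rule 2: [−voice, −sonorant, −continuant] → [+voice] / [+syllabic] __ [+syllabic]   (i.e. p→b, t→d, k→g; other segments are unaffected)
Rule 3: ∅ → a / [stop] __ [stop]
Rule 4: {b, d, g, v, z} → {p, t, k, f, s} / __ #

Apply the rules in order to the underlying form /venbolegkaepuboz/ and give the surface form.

vembolegakaebubos

Rule 1 (nasal place assimilation): /n/ precedes the labial consonant /b/, so it assimilates in place to [m]. /venbolegkaepuboz/ → vembolegkaepuboz.
Rule 2 (intervocalic voicing): /p/ is a voiceless stop between vowels /e/ and /u/, so it voices to [b]. /vembolegkaepuboz/ → vembolegkaebuboz.
Rule 3 (stop-cluster a-epenthesis): /g/ and /k/ form a stop–stop cluster, so [a] is inserted between them. /vembolegkaebuboz/ → vembolegakaebuboz.
Rule 4 (final devoicing): /z/ is a voiced obstruent in word-final position, so it devoices to [s]. /vembolegakaebuboz/ → vembolegakaebubos.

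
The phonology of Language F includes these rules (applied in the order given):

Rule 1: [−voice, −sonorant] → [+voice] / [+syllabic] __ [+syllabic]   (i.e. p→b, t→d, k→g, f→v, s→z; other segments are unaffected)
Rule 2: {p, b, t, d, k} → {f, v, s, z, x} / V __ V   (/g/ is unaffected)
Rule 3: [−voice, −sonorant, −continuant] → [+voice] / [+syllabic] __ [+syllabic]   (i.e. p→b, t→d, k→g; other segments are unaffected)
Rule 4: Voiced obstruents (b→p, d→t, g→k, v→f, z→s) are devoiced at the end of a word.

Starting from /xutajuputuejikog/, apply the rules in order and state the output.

xuzajuvuzuejigok

Rule 1 (intervocalic voicing): /t/ is a voiceless obstruent between vowels /u/ and /a/, so it voices to [d]. /p/ is a voiceless obstruent between vowels /u/ and /u/, so it voices to [b]. /t/ is a voiceless obstruent between vowels /u/ and /u/, so it voices to [d]. /k/ is a voiceless obstruent between vowels /i/ and /o/, so it voices to [g]. /xutajuputuejikog/ → xudajubuduejigog.
Rule 2 (intervocalic spirantization): /d/ is a stop between vowels /u/ and /a/, so it spirantizes to the fricative [z]. /b/ is a stop between vowels /u/ and /u/, so it spirantizes to the fricative [v]. /d/ is a stop between vowels /u/ and /u/, so it spirantizes to the fricative [z]. /xudajubuduejigog/ → xuzajuvuzuejigog.
Rule 3 (intervocalic voicing): no segment meets the environment; /xuzajuvuzuejigog/ is unchanged.
Rule 4 (final devoicing): /g/ is a voiced obstruent in word-final position, so it devoices to [k]. /xuzajuvuzuejigog/ → xuzajuvuzuejigok.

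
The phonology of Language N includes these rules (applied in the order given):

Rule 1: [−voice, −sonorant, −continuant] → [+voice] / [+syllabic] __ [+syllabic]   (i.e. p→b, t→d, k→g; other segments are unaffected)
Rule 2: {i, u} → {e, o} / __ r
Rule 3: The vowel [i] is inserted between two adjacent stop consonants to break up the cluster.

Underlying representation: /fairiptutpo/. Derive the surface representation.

Rule 1 (intervocalic voicing): no segment meets the environment; /fairiptutpo/ is unchanged.
Rule 2 (pre-rhotic lowering): /i/ is a high vowel immediately before /r/, so it lowers to [e]. /fairiptutpo/ → faeriptutpo.
Rule 3 (stop-cluster i-epenthesis): /p/ and /t/ form a stop–stop cluster, so [i] is inserted between them. /t/ and /p/ form a stop–stop cluster, so [i] is inserted between them. /faeriptutpo/ → faeripitutipo.

faeripitutipo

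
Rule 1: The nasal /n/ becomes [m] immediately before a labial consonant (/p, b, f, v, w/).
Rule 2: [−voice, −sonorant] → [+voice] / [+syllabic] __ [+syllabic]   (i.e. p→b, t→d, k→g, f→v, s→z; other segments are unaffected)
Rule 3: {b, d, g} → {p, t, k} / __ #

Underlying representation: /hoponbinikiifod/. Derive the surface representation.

hobombinigiivot

Rule 1 (nasal place assimilation): /n/ precedes the labial consonant /b/, so it assimilates in place to [m]. /hoponbinikiifod/ → hopombinikiifod.
Rule 2 (intervocalic voicing): /p/ is a voiceless obstruent between vowels /o/ and /o/, so it voices to [b]. /k/ is a voiceless obstruent between vowels /i/ and /i/, so it voices to [g]. /f/ is a voiceless obstruent between vowels /i/ and /o/, so it voices to [v]. /hopombinikiifod/ → hobombinigiivod.
Rule 3 (final devoicing): /d/ is a voiced stop in word-final position, so it devoices to [t]. /hobombinigiivod/ → hobombinigiivot.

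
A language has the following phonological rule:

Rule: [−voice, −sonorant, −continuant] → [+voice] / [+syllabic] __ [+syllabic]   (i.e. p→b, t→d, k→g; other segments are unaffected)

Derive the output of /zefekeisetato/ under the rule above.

zefegeisedado

/k/ is a voiceless stop between vowels /e/ and /e/, so it voices to [g].
/t/ is a voiceless stop between vowels /e/ and /a/, so it voices to [d].
/t/ is a voiceless stop between vowels /a/ and /o/, so it voices to [d].
Surface form: [zefegeisedado].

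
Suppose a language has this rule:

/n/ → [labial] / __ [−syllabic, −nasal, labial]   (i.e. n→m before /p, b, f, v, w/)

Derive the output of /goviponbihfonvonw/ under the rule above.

/n/ precedes the labial consonant /b/, so it assimilates in place to [m].
/n/ precedes the labial consonant /v/, so it assimilates in place to [m].
/n/ precedes the labial consonant /w/, so it assimilates in place to [m].
Surface form: [govipombihfomvomw].

govipombihfomvomw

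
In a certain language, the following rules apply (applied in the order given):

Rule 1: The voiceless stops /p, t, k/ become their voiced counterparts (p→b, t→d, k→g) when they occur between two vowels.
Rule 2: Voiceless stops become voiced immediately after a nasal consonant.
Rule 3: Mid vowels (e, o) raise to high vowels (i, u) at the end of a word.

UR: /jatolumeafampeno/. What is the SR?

jadolumeafambenu

Rule 1 (intervocalic voicing): /t/ is a voiceless stop between vowels /a/ and /o/, so it voices to [d]. /jatolumeafampeno/ → jadolumeafampeno.
Rule 2 (post-nasal voicing): /p/ is a voiceless stop immediately after the nasal /m/, so it voices to [b]. /jadolumeafampeno/ → jadolumeafambeno.
Rule 3 (final vowel raising): /o/ is a mid vowel in word-final position, so it raises to [u]. /jadolumeafambeno/ → jadolumeafambenu.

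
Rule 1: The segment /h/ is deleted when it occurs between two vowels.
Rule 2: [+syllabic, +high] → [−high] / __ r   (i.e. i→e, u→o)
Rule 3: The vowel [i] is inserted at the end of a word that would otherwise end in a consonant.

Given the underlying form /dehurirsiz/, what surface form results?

deorersizi

Rule 1 (intervocalic h-deletion): /h/ occurs between vowels /e/ and /u/, so it deletes. /dehurirsiz/ → deurirsiz.
Rule 2 (pre-rhotic lowering): /u/ is a high vowel immediately before /r/, so it lowers to [o]. /i/ is a high vowel immediately before /r/, so it lowers to [e]. /deurirsiz/ → deorersiz.
Rule 3 (final i-epenthesis): the form ends in the consonant /z/, so [i] is inserted word-finally. /deorersiz/ → deorersizi.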